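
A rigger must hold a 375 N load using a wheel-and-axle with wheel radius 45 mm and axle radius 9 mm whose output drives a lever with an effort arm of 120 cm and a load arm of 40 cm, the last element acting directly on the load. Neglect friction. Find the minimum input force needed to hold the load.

25 N

Wheel-and-axle MA = R/r = 45/9 = 5.
Lever MA = effort arm / load arm = 120/40 = 3.
Combined ideal MA = 5 × 3 = 15.
Effort = load / MA = 375 / 15 = 25 N.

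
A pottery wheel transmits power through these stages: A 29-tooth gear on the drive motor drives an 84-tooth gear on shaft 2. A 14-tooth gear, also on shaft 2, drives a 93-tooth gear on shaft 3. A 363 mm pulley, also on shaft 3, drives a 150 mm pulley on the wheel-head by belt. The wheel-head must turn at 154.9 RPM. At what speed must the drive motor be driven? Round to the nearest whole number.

1232 RPM

Overall ratio R = 2.8966 × 6.6429 × 0.41322 = 7.951.
Required input speed = output speed × R = 154.9 × 7.951 = 1231.6 RPM.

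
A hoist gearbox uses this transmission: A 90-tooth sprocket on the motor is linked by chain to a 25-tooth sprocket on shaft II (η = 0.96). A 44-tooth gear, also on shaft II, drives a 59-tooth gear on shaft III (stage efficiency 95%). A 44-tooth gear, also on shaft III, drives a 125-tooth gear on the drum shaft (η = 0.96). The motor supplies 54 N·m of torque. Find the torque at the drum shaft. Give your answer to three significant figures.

Chain: ratio = 25/90 = 0.27778; torque at shaft II = 54 × 0.27778 × 0.96 = 14.4 N·m.
Gear mesh: ratio = 59/44 = 1.3409; torque at shaft III = 14.4 × 1.3409 × 0.95 = 18.344 N·m.
Gear mesh: ratio = 125/44 = 2.8409; torque at the drum shaft = 18.344 × 2.8409 × 0.96 = 50.028 N·m.

50.0 N·m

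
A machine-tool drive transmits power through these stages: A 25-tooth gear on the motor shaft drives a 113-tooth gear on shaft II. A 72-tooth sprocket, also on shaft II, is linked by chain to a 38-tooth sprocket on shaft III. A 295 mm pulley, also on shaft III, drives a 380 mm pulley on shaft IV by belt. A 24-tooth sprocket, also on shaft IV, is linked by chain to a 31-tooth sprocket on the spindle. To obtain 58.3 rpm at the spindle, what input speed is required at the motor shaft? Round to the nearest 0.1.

231.4 rpm

Overall ratio R = 4.52 × 0.52778 × 1.2881 × 1.2917 = 3.9692.
Required input speed = output speed × R = 58.3 × 3.9692 = 231.4 rpm.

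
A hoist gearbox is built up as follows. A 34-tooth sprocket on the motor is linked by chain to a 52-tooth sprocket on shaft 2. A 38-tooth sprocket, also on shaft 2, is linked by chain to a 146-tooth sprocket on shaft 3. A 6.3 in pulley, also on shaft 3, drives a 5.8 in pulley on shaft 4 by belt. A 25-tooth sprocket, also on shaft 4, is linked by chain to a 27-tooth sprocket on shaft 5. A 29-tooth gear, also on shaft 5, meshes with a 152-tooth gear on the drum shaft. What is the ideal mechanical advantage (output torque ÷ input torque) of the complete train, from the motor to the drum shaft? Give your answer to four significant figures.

Each stage contributes driven/driver: chain 52/34 = 1.5294, chain 146/38 = 3.8421, belt 5.8/6.3 = 0.92063, chain 27/25 = 1.08, gear mesh 152/29 = 5.2414.
Overall: 1.5294 × 3.8421 × 0.92063 × 1.08 × 5.2414 = 30.623.

30.62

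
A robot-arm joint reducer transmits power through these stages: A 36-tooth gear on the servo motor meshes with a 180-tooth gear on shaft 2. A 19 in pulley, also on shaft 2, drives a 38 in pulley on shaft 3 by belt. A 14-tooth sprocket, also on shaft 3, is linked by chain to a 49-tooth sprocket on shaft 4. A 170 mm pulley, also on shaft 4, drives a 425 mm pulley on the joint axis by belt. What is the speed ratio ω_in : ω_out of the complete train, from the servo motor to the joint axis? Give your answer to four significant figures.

87.50

Each stage contributes driven/driver: gear mesh 180/36 = 5, belt 38/19 = 2, chain 49/14 = 3.5, belt 425/170 = 2.5.
Overall: 5 × 2 × 3.5 × 2.5 = 87.5.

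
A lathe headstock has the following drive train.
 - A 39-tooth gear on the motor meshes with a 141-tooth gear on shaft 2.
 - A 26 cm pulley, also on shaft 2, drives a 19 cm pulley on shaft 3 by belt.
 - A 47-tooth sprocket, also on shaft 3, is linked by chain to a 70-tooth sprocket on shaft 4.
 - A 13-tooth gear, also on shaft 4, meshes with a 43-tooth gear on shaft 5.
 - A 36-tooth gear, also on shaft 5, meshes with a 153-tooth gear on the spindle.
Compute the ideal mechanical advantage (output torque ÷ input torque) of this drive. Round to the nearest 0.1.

55.3

Each stage contributes driven/driver: gear mesh 141/39 = 3.6154, belt 19/26 = 0.73077, chain 70/47 = 1.4894, gear mesh 43/13 = 3.3077, gear mesh 153/36 = 4.25.
Overall: 3.6154 × 0.73077 × 1.4894 × 3.3077 × 4.25 = 55.316.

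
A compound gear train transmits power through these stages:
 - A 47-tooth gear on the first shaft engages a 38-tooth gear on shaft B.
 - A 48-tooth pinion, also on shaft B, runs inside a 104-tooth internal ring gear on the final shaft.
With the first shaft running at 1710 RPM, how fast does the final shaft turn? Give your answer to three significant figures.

976 RPM

Gear mesh: ratio = 38/47 = 0.80851, so shaft B turns at 1710 / 0.80851 = 2115 RPM.
Internal gear: ratio = 104/48 = 2.1667, so the final shaft turns at 2115 / 2.1667 = 976.15 RPM.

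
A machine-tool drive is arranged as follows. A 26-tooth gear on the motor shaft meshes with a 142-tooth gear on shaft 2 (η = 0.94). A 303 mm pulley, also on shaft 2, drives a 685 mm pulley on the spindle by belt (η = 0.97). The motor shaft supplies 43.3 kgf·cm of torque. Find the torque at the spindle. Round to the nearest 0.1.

487.5 kgf·cm

After the gear mesh (142/26): 43.3 × 5.4615 × 0.94 = 222.3 kgf·cm
After the belt (685/303): 222.3 × 2.2607 × 0.97 = 487.47 kgf·cm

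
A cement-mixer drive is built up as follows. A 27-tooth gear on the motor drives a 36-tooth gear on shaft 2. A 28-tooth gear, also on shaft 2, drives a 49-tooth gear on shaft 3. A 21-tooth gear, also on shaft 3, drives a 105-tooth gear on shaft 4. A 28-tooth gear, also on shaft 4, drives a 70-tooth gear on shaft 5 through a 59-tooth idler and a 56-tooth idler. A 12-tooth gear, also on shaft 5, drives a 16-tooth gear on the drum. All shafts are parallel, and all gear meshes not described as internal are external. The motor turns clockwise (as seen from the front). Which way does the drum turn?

anticlockwise

the motor → shaft 2: external mesh, 1 reversal → CCW.
shaft 2 → shaft 3: external mesh, 1 reversal → CW.
shaft 3 → shaft 4: external mesh, 1 reversal → CCW.
shaft 4 → shaft 5: driver → idler → idler → driven is 3 external meshes, 3 reversals → CW.
shaft 5 → the drum: external mesh, 1 reversal → CCW.
7 reversals in total — an odd number — so the drum turns opposite to the motor.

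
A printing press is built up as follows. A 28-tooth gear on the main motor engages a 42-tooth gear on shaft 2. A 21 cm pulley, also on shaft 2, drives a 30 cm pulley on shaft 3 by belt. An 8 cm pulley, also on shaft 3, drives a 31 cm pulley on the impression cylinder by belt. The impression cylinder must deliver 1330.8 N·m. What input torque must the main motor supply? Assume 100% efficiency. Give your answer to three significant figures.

160 N·m

Overall ratio R = 1.5 × 1.4286 × 3.875 = 8.3036.
Input torque = output torque / R = 1330.8 / 8.3036 = 160.27 N·m.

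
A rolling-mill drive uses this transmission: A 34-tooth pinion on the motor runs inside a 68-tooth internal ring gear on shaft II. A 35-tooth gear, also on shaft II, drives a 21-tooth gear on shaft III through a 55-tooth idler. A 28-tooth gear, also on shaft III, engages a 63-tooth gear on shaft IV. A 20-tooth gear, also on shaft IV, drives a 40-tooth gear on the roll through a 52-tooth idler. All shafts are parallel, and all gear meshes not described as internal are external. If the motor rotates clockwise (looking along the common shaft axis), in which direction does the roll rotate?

the motor → shaft II: internal mesh, same direction → CW.
shaft II → shaft III: driver → idler → driven is 2 external meshes, 2 reversals → CW.
shaft III → shaft IV: external mesh, 1 reversal → CCW.
shaft IV → the roll: driver → idler → driven is 2 external meshes, 2 reversals → CCW.
5 reversals in total — an odd number — so the roll turns opposite to the motor.

anticlockwise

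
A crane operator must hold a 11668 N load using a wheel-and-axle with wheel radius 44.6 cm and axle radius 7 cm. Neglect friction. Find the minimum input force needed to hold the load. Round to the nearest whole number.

Wheel-and-axle MA = R/r = 44.6/7 = 6.3714.
Effort = load / MA = 11668 / 6.3714 = 1831.3 N.

1831 N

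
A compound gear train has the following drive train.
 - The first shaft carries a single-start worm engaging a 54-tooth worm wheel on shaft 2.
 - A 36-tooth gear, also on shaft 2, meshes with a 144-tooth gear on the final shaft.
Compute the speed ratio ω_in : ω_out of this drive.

216

Each stage contributes driven/driver: worm 54/1 = 54, gear mesh 144/36 = 4.
Overall: 54 × 4 = 216.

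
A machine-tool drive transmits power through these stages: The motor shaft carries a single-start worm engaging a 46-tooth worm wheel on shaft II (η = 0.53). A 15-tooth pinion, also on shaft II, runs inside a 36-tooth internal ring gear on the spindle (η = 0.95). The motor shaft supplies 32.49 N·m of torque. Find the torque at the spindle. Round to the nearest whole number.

1806 N·m

After the worm (46/1): 32.49 × 46 × 0.53 = 792.11 N·m
After the internal gear (36/15): 792.11 × 2.4 × 0.95 = 1806 N·m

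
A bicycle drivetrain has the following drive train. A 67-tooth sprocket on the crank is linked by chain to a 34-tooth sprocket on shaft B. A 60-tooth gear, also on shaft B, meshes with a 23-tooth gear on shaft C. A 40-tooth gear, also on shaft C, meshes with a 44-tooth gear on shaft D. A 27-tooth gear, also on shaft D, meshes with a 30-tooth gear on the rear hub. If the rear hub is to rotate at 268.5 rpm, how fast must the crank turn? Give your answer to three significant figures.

63.8 rpm

Overall ratio R = 0.50746 × 0.38333 × 1.1 × 1.1111 = 0.23776.
Required input speed = output speed × R = 268.5 × 0.23776 = 63.837 rpm.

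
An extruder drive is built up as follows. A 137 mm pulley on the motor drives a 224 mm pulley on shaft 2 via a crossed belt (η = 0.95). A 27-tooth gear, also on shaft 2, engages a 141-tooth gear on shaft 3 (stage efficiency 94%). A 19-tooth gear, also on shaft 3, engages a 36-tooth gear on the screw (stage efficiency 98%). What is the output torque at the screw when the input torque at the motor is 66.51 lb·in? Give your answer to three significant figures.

942 lb·in

After the belt (224/137): 66.51 × 1.635 × 0.95 = 103.31 lb·in
After the gear mesh (141/27): 103.31 × 5.2222 × 0.94 = 507.13 lb·in
After the gear mesh (36/19): 507.13 × 1.8947 × 0.98 = 941.66 lb·in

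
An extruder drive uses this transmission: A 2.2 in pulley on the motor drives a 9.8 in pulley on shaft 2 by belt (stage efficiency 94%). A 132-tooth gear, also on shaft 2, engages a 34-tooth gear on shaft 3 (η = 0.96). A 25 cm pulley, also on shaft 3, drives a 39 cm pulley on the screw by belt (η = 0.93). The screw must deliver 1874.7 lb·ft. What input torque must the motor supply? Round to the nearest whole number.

Overall ratio R = 4.4545 × 0.25758 × 1.56 = 1.7899; overall efficiency η = 0.94 × 0.96 × 0.93 = 0.8392.
Input torque = output torque / (R × η) = 1874.7 / (1.7899 × 0.8392) = 1248 lb·ft.

1248 lb·ft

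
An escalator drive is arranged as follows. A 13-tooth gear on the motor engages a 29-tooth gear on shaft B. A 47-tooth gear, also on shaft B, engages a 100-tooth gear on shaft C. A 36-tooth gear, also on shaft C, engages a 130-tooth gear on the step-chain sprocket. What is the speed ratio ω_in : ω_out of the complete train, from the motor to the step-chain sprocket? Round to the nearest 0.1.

Each stage contributes driven/driver: gear mesh 29/13 = 2.2308, gear mesh 100/47 = 2.1277, gear mesh 130/36 = 3.6111.
Overall: 2.2308 × 2.1277 × 3.6111 = 17.139.

17.1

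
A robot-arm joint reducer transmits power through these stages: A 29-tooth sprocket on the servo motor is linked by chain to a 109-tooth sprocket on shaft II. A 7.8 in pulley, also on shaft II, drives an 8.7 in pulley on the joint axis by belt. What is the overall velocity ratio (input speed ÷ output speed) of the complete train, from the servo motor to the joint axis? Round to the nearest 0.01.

4.19

Each stage contributes driven/driver: chain 109/29 = 3.7586, belt 8.7/7.8 = 1.1154.
Overall: 3.7586 × 1.1154 = 4.1923.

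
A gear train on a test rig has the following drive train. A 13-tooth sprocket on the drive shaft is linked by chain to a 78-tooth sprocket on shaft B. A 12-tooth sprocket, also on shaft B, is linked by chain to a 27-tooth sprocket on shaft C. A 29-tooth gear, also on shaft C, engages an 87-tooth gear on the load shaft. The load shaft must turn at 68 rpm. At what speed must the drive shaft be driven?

2754 rpm

Overall ratio R = 6 × 2.25 × 3 = 40.5.
Required input speed = output speed × R = 68 × 40.5 = 2754 rpm.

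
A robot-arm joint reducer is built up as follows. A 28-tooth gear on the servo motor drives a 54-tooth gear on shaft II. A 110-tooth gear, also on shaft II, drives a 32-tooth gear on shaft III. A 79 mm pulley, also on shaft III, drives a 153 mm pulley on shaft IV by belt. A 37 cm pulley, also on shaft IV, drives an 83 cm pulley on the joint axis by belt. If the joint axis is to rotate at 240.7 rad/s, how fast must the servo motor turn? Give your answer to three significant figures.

Overall ratio R = 1.9286 × 0.29091 × 1.9367 × 2.2432 = 2.4374.
Required input speed = output speed × R = 240.7 × 2.4374 = 586.69 rad/s.

587 rad/s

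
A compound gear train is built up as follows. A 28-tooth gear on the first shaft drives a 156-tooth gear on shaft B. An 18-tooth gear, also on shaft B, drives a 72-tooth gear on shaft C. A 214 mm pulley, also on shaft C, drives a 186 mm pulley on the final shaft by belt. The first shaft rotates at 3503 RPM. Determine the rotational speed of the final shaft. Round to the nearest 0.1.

Gear mesh: ratio = 156/28 = 5.5714, so shaft B turns at 3503 / 5.5714 = 628.74 RPM.
Gear mesh: ratio = 72/18 = 4, so shaft C turns at 628.74 / 4 = 157.19 RPM.
Belt: ratio = 186/214 = 0.86916, so the final shaft turns at 157.19 / 0.86916 = 180.85 RPM.

180.8 RPM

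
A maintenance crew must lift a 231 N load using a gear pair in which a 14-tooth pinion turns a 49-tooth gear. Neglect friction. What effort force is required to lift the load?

Gear pair MA = 49/14 = 3.5.
Effort = load / MA = 231 / 3.5 = 66 N.

66 N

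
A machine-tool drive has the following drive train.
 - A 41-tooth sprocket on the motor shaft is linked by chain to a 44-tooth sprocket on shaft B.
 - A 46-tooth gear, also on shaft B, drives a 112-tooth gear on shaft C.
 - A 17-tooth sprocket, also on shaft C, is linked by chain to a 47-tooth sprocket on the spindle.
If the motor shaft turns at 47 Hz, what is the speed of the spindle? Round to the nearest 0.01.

chain 44/41 = 1.0732 → 47/1.0732 = 43.795 Hz
gear mesh 112/46 = 2.4348 → 43.795/2.4348 = 17.987 Hz
chain 47/17 = 2.7647 → 17.987/2.7647 = 6.5061 Hz

6.51 Hz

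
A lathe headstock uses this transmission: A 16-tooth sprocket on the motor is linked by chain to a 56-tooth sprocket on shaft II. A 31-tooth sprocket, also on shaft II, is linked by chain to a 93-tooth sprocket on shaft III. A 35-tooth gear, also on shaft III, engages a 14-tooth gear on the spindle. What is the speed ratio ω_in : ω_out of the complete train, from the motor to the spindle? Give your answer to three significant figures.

4.20

Each stage contributes driven/driver: chain 56/16 = 3.5, chain 93/31 = 3, gear mesh 14/35 = 0.4.
Overall: 3.5 × 3 × 0.4 = 4.2.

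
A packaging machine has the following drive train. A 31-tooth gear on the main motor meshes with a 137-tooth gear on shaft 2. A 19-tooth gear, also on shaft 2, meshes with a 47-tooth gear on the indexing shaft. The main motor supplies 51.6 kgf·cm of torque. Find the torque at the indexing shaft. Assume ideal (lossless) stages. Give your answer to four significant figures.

564.1 kgf·cm

gear mesh 137/31 = 4.4194 → τ = 51.6·4.4194 = 228.04 kgf·cm
gear mesh 47/19 = 2.4737 → τ = 228.04·2.4737 = 564.1 kgf·cm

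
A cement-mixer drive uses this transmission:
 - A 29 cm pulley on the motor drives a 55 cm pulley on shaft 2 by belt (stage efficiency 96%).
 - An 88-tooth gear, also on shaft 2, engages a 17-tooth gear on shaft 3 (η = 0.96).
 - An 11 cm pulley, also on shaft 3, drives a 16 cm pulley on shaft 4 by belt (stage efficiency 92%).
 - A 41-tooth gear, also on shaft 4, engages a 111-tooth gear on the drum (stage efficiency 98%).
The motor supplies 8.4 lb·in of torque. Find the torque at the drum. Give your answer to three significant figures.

belt 55/29 = 1.8966 → τ = 8.4·1.8966·0.96 = 15.294 lb·in
gear mesh 17/88 = 0.19318 → τ = 15.294·0.19318·0.96 = 2.8363 lb·in
belt 16/11 = 1.4545 → τ = 2.8363·1.4545·0.92 = 3.7955 lb·in
gear mesh 111/41 = 2.7073 → τ = 3.7955·2.7073·0.98 = 10.07 lb·in

10.1 lb·in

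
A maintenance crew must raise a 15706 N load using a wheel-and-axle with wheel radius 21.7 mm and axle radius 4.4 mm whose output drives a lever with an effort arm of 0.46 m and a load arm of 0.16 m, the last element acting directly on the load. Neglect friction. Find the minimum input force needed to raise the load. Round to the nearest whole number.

Wheel-and-axle MA = R/r = 21.7/4.4 = 4.9318.
Lever MA = effort arm / load arm = 0.46/0.16 = 2.875.
Combined ideal MA = 4.9318 × 2.875 = 14.179.
Effort = load / MA = 15706 / 14.179 = 1107.7 N.

1108 N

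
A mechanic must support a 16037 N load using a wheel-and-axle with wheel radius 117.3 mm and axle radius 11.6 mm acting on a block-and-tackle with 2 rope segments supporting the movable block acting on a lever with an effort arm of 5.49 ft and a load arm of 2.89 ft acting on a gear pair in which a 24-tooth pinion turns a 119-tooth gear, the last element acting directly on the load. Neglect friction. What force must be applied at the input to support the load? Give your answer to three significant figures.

Wheel-and-axle MA = R/r = 117.3/11.6 = 10.112.
Block-and-tackle MA = number of supporting rope parts = 2.
Lever MA = effort arm / load arm = 5.49/2.89 = 1.8997.
Gear pair MA = 119/24 = 4.9583.
Combined ideal MA = 10.112 × 2 × 1.8997 × 4.9583 = 190.49.
Effort = load / MA = 16037 / 190.49 = 84.187 N.

84.2 N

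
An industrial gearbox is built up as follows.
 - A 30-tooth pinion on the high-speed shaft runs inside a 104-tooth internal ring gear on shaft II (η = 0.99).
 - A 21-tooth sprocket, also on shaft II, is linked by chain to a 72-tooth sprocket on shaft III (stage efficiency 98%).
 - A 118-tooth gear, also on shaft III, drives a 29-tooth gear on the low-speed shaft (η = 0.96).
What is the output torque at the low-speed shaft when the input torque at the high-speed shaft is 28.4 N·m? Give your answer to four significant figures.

77.27 N·m

Internal gear: ratio = 104/30 = 3.4667; torque at shaft II = 28.4 × 3.4667 × 0.99 = 97.469 N·m.
Chain: ratio = 72/21 = 3.4286; torque at shaft III = 97.469 × 3.4286 × 0.98 = 327.5 N·m.
Gear mesh: ratio = 29/118 = 0.24576; torque at the low-speed shaft = 327.5 × 0.24576 × 0.96 = 77.267 N·m.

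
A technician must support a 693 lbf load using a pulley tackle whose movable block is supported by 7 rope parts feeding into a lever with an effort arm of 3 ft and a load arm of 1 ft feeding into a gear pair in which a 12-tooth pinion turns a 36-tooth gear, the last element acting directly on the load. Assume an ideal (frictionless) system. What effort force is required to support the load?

Block-and-tackle MA = number of supporting rope parts = 7.
Lever MA = effort arm / load arm = 3/1 = 3.
Gear pair MA = 36/12 = 3.
Combined ideal MA = 7 × 3 × 3 = 63.
Effort = load / MA = 693 / 63 = 11 lbf.

11 lbf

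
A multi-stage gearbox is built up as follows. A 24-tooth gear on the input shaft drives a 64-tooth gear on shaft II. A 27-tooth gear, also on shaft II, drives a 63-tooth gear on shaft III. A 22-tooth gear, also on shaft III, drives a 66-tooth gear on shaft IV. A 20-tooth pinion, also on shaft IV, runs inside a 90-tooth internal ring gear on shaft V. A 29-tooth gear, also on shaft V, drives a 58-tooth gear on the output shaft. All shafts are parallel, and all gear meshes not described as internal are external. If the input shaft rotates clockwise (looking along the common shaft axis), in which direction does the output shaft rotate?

the input shaft → shaft II: external mesh, 1 reversal → CCW.
shaft II → shaft III: external mesh, 1 reversal → CW.
shaft III → shaft IV: external mesh, 1 reversal → CCW.
shaft IV → shaft V: internal mesh, same direction → CCW.
shaft V → the output shaft: external mesh, 1 reversal → CW.
4 reversals in total — an even number — so the output shaft turns the same way as the input shaft.

clockwise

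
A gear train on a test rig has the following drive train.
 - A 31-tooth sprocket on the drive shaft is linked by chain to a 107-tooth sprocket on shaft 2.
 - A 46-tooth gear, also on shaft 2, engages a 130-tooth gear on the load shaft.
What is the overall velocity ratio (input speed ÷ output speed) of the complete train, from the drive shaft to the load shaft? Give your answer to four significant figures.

9.755

Each stage contributes driven/driver: chain 107/31 = 3.4516, gear mesh 130/46 = 2.8261.
Overall: 3.4516 × 2.8261 = 9.7546.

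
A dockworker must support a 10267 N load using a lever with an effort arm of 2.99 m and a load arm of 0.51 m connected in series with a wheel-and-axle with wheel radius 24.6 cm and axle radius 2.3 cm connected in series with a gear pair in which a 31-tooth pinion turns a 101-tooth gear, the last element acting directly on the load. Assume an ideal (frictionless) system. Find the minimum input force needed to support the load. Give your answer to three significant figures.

50.3 N

Lever MA = effort arm / load arm = 2.99/0.51 = 5.8627.
Wheel-and-axle MA = R/r = 24.6/2.3 = 10.696.
Gear pair MA = 101/31 = 3.2581.
Combined ideal MA = 5.8627 × 10.696 × 3.2581 = 204.3.
Effort = load / MA = 10267 / 204.3 = 50.255 N.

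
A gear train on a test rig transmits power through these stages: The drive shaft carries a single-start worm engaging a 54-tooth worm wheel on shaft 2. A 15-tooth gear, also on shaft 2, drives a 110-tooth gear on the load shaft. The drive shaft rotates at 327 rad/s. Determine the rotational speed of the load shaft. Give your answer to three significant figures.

0.826 rad/s

the drive shaft → shaft 2 (worm, 54/1): 327 ÷ 54 = 6.0556 rad/s
shaft 2 → the load shaft (gear mesh, 110/15): 6.0556 ÷ 7.3333 = 0.82576 rad/s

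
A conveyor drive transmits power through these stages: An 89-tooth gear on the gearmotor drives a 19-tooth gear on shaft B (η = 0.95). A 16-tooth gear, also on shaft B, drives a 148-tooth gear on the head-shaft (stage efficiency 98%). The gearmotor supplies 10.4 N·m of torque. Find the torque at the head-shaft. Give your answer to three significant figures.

19.1 N·m

Gear mesh: ratio = 19/89 = 0.21348; torque at shaft B = 10.4 × 0.21348 × 0.95 = 2.1092 N·m.
Gear mesh: ratio = 148/16 = 9.25; torque at the head-shaft = 2.1092 × 9.25 × 0.98 = 19.12 N·m.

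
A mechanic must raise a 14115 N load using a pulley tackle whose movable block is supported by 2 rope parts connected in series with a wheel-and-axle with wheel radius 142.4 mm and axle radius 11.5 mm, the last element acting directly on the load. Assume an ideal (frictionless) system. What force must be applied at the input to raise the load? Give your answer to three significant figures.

Block-and-tackle MA = number of supporting rope parts = 2.
Wheel-and-axle MA = R/r = 142.4/11.5 = 12.383.
Combined ideal MA = 2 × 12.383 = 24.765.
Effort = load / MA = 14115 / 24.765 = 569.95 N.

570 N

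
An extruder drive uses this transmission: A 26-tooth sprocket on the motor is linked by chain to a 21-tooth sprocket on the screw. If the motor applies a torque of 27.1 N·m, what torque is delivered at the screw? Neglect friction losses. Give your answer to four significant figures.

21.89 N·m

After the chain (21/26): 27.1 × 0.80769 = 21.888 N·m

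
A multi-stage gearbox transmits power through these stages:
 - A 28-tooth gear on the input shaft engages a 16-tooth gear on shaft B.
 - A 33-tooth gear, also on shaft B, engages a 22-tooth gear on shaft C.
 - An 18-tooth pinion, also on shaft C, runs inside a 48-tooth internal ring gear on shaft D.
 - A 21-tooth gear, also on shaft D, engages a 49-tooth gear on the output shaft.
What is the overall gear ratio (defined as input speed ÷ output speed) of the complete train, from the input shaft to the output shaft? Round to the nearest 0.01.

Each stage contributes driven/driver: gear mesh 16/28 = 0.57143, gear mesh 22/33 = 0.66667, internal gear 48/18 = 2.6667, gear mesh 49/21 = 2.3333.
Overall: 0.57143 × 0.66667 × 2.6667 × 2.3333 = 2.3704.

2.37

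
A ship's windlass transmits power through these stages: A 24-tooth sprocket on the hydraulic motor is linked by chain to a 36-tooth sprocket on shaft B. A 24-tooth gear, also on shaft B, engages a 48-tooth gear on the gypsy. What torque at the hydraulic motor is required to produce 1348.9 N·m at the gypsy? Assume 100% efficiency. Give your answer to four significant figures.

449.6 N·m

Overall ratio R = 1.5 × 2 = 3.
Input torque = output torque / R = 1348.9 / 3 = 449.63 N·m.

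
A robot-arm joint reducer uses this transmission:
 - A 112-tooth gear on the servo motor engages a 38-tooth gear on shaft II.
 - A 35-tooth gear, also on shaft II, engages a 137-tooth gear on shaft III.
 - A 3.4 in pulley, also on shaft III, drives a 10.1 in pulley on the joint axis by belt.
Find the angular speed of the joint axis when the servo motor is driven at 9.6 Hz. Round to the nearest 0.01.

Gear mesh: ratio = 38/112 = 0.33929, so shaft II turns at 9.6 / 0.33929 = 28.295 Hz.
Gear mesh: ratio = 137/35 = 3.9143, so shaft III turns at 28.295 / 3.9143 = 7.2286 Hz.
Belt: ratio = 10.1/3.4 = 2.9706, so the joint axis turns at 7.2286 / 2.9706 = 2.4334 Hz.

2.43 Hz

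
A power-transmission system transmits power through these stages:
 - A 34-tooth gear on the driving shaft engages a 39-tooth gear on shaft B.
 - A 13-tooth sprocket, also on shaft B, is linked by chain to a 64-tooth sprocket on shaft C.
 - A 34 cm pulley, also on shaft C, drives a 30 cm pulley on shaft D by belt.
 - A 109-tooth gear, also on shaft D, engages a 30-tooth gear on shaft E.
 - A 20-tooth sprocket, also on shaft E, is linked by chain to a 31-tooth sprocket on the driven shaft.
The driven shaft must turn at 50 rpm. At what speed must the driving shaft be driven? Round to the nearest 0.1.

Overall ratio R = 1.1471 × 4.9231 × 0.88235 × 0.27523 × 1.55 = 2.1256.
Required input speed = output speed × R = 50 × 2.1256 = 106.28 rpm.

106.3 rpm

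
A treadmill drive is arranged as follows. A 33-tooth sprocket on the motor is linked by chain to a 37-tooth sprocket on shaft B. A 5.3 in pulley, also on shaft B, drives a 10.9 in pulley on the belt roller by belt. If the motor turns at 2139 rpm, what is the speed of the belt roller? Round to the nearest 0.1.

927.6 rpm

Chain: ratio = 37/33 = 1.1212, so shaft B turns at 2139 / 1.1212 = 1907.8 rpm.
Belt: ratio = 10.9/5.3 = 2.0566, so the belt roller turns at 1907.8 / 2.0566 = 927.62 rpm.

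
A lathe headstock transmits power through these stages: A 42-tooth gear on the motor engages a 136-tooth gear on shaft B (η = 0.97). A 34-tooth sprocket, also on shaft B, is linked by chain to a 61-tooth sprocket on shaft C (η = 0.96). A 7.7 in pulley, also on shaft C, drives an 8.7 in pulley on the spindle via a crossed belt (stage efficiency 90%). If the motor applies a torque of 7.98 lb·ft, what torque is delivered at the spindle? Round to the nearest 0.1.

After the gear mesh (136/42): 7.98 × 3.2381 × 0.97 = 25.065 lb·ft
After the chain (61/34): 25.065 × 1.7941 × 0.96 = 43.17 lb·ft
After the belt (8.7/7.7): 43.17 × 1.1299 × 0.90 = 43.899 lb·ft

43.9 lb·ft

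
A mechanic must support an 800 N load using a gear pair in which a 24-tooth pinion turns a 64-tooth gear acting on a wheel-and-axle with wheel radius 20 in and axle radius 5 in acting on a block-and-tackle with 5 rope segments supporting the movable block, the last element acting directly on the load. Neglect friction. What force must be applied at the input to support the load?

15 N

Gear pair MA = 64/24 = 2.6667.
Wheel-and-axle MA = R/r = 20/5 = 4.
Block-and-tackle MA = number of supporting rope parts = 5.
Combined ideal MA = 2.6667 × 4 × 5 = 53.333.
Effort = load / MA = 800 / 53.333 = 15 N.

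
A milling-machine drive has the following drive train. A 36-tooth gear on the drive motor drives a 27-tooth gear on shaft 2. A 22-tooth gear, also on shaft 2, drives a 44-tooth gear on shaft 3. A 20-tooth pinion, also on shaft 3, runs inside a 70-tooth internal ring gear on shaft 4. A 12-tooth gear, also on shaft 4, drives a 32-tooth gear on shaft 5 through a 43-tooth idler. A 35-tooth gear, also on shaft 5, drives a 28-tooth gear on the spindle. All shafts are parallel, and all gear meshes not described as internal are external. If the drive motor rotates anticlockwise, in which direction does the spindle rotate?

the drive motor → shaft 2: external mesh, 1 reversal → CW.
shaft 2 → shaft 3: external mesh, 1 reversal → CCW.
shaft 3 → shaft 4: internal mesh, same direction → CCW.
shaft 4 → shaft 5: driver → idler → driven is 2 external meshes, 2 reversals → CCW.
shaft 5 → the spindle: external mesh, 1 reversal → CW.
5 reversals in total — an odd number — so the spindle turns opposite to the drive motor.

clockwise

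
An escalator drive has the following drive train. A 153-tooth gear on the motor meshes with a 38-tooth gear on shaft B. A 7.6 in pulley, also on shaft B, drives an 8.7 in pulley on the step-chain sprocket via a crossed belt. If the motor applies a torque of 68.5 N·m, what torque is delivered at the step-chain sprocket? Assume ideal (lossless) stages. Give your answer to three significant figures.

19.5 N·m

Gear mesh: ratio = 38/153 = 0.24837; torque at shaft B = 68.5 × 0.24837 = 17.013 N·m.
Belt: ratio = 8.7/7.6 = 1.1447; torque at the step-chain sprocket = 17.013 × 1.1447 = 19.475 N·m.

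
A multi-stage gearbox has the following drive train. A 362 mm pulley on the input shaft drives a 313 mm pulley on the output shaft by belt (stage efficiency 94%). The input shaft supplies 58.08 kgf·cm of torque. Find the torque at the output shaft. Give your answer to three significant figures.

belt 313/362 = 0.86464 → τ = 58.08·0.86464·0.94 = 47.205 kgf·cm

47.2 kgf·cm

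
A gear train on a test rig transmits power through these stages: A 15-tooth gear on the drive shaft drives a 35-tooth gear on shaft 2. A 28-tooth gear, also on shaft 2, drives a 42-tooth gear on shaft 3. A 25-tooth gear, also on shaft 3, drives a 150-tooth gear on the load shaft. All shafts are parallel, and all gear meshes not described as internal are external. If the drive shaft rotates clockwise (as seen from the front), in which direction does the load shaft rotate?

the drive shaft → shaft 2: external mesh, 1 reversal → CCW.
shaft 2 → shaft 3: external mesh, 1 reversal → CW.
shaft 3 → the load shaft: external mesh, 1 reversal → CCW.
3 reversals in total — an odd number — so the load shaft turns opposite to the drive shaft.

counterclockwise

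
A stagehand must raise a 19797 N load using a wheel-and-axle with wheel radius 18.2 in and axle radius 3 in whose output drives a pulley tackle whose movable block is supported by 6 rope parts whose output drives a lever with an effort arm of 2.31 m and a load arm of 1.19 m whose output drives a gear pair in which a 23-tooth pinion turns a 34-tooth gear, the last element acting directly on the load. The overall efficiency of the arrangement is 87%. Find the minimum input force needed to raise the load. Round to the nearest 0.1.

Wheel-and-axle MA = R/r = 18.2/3 = 6.0667.
Block-and-tackle MA = number of supporting rope parts = 6.
Lever MA = effort arm / load arm = 2.31/1.19 = 1.9412.
Gear pair MA = 34/23 = 1.4783.
Combined ideal MA = 6.0667 × 6 × 1.9412 × 1.4783 = 104.45.
Actual MA = 104.45 × 0.87 = 90.873.
Effort = load / actual MA = 19797 / 90.873 = 217.85 N.

217.9 N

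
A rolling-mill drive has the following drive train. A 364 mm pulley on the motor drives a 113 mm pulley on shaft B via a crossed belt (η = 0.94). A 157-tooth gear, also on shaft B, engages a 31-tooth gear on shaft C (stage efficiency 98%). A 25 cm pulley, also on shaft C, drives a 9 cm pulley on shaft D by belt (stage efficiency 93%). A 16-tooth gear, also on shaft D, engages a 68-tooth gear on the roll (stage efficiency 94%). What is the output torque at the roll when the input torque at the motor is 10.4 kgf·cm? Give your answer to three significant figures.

0.785 kgf·cm

After the belt (113/364): 10.4 × 0.31044 × 0.94 = 3.0349 kgf·cm
After the gear mesh (31/157): 3.0349 × 0.19745 × 0.98 = 0.58725 kgf·cm
After the belt (9/25): 0.58725 × 0.36 × 0.93 = 0.19661 kgf·cm
After the gear mesh (68/16): 0.19661 × 4.25 × 0.94 = 0.78547 kgf·cm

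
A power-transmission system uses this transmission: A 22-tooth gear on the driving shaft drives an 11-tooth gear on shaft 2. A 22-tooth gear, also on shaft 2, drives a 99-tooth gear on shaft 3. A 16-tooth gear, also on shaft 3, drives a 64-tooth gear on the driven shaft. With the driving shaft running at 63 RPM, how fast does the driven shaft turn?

7 RPM

Gear mesh: ratio = 11/22 = 0.5, so shaft 2 turns at 63 / 0.5 = 126 RPM.
Gear mesh: ratio = 99/22 = 4.5, so shaft 3 turns at 126 / 4.5 = 28 RPM.
Gear mesh: ratio = 64/16 = 4, so the driven shaft turns at 28 / 4 = 7 RPM.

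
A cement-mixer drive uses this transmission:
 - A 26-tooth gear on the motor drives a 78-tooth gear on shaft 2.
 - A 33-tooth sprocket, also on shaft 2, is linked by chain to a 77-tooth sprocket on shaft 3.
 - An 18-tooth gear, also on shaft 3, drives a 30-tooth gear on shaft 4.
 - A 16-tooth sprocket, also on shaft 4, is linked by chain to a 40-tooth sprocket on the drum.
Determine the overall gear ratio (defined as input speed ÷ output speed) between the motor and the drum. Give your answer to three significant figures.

29.2

Each stage contributes driven/driver: gear mesh 78/26 = 3, chain 77/33 = 2.3333, gear mesh 30/18 = 1.6667, chain 40/16 = 2.5.
Overall: 3 × 2.3333 × 1.6667 × 2.5 = 29.167.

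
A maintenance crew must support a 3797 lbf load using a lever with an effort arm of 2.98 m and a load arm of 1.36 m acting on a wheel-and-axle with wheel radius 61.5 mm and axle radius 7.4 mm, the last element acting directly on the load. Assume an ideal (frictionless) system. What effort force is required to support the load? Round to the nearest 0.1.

208.5 lbf

Lever MA = effort arm / load arm = 2.98/1.36 = 2.1912.
Wheel-and-axle MA = R/r = 61.5/7.4 = 8.3108.
Combined ideal MA = 2.1912 × 8.3108 = 18.21.
Effort = load / MA = 3797 / 18.21 = 208.51 lbf.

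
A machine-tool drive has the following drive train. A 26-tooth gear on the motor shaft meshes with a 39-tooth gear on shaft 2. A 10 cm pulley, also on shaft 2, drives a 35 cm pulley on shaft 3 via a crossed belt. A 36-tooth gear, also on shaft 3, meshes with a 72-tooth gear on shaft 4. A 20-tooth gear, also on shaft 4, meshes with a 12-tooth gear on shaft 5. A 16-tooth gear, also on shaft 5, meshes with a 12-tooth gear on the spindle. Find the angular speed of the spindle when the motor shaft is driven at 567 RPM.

120 RPM

Gear mesh: ratio = 39/26 = 1.5, so shaft 2 turns at 567 / 1.5 = 378 RPM.
Belt: ratio = 35/10 = 3.5, so shaft 3 turns at 378 / 3.5 = 108 RPM.
Gear mesh: ratio = 72/36 = 2, so shaft 4 turns at 108 / 2 = 54 RPM.
Gear mesh: ratio = 12/20 = 0.6, so shaft 5 turns at 54 / 0.6 = 90 RPM.
Gear mesh: ratio = 12/16 = 0.75, so the spindle turns at 90 / 0.75 = 120 RPM.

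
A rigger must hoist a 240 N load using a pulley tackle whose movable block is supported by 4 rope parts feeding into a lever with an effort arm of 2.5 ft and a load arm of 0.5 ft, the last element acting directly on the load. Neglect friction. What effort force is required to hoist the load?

Block-and-tackle MA = number of supporting rope parts = 4.
Lever MA = effort arm / load arm = 2.5/0.5 = 5.
Combined ideal MA = 4 × 5 = 20.
Effort = load / MA = 240 / 20 = 12 N.

12 N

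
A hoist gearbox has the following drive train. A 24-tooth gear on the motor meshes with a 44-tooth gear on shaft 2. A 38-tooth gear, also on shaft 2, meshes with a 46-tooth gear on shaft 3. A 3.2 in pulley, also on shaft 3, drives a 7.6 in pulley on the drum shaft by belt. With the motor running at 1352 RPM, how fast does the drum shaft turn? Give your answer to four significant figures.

256.5 RPM

the motor → shaft 2 (gear mesh, 44/24): 1352 ÷ 1.8333 = 737.45 RPM
shaft 2 → shaft 3 (gear mesh, 46/38): 737.45 ÷ 1.2105 = 609.2 RPM
shaft 3 → the drum shaft (belt, 7.6/3.2): 609.2 ÷ 2.375 = 256.51 RPM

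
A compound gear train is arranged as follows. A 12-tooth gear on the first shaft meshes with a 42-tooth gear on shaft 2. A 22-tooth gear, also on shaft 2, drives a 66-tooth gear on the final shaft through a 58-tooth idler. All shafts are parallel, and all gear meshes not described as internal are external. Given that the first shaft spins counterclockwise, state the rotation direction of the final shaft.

the first shaft → shaft 2: external mesh, 1 reversal → CW.
shaft 2 → the final shaft: driver → idler → driven is 2 external meshes, 2 reversals → CW.
3 reversals in total — an odd number — so the final shaft turns opposite to the first shaft.

clockwise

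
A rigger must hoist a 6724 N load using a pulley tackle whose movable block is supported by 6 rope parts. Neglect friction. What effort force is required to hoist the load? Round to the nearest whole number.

1121 N

Block-and-tackle MA = number of supporting rope parts = 6.
Effort = load / MA = 6724 / 6 = 1120.7 N.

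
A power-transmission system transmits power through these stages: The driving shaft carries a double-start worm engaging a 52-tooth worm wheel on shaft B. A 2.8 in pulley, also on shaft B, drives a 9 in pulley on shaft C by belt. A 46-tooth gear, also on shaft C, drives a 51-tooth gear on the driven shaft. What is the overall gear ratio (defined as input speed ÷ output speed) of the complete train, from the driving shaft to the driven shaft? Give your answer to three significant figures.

92.7

Each stage contributes driven/driver: worm 52/2 = 26, belt 9/2.8 = 3.2143, gear mesh 51/46 = 1.1087.
Overall: 26 × 3.2143 × 1.1087 = 92.655.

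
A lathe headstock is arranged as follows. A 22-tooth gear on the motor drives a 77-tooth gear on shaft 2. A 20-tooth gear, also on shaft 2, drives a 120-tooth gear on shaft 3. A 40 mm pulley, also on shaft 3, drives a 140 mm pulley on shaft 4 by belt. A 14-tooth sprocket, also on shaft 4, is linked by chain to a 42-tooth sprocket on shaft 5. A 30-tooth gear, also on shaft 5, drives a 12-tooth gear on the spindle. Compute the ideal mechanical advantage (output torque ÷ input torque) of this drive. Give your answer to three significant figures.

Each stage contributes driven/driver: gear mesh 77/22 = 3.5, gear mesh 120/20 = 6, belt 140/40 = 3.5, chain 42/14 = 3, gear mesh 12/30 = 0.4.
Overall: 3.5 × 6 × 3.5 × 3 × 0.4 = 88.2.

88.2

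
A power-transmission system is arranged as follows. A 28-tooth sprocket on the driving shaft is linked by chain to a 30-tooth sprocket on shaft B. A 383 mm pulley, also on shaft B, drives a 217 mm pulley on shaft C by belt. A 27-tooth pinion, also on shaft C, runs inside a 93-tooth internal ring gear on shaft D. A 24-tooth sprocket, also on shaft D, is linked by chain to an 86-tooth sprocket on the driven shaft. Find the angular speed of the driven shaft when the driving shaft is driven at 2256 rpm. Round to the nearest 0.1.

301.1 rpm

Chain: ratio = 30/28 = 1.0714, so shaft B turns at 2256 / 1.0714 = 2105.6 rpm.
Belt: ratio = 217/383 = 0.56658, so shaft C turns at 2105.6 / 0.56658 = 3716.3 rpm.
Internal gear: ratio = 93/27 = 3.4444, so shaft D turns at 3716.3 / 3.4444 = 1078.9 rpm.
Chain: ratio = 86/24 = 3.5833, so the driven shaft turns at 1078.9 / 3.5833 = 301.1 rpm.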